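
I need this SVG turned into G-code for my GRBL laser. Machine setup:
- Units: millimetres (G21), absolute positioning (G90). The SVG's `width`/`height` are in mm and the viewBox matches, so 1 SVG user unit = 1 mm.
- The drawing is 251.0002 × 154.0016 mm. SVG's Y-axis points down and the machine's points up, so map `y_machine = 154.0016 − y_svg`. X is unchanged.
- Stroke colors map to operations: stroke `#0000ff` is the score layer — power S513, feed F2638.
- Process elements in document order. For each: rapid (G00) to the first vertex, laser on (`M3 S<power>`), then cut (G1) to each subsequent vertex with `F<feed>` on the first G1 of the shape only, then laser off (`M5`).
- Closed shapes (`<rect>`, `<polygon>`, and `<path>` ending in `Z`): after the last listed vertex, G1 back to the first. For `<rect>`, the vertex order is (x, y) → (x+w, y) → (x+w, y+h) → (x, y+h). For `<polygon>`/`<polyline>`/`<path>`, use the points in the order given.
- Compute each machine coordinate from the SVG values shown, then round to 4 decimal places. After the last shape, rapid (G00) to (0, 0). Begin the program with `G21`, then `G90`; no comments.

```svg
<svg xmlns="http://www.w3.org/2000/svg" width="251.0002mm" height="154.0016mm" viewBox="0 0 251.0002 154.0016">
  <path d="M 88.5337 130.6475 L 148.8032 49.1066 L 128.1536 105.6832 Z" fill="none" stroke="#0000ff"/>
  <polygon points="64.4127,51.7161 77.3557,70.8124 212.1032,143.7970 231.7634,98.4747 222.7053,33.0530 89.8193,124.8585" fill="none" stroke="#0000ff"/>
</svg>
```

G21
G90
G00 X88.5337 Y23.3541
M3 S513
G1 X148.8032 Y104.8950 F2638
G1 X128.1536 Y48.3184
G1 X88.5337 Y23.3541
M5
G00 X64.4127 Y102.2855
M3 S513
G1 X77.3557 Y83.1892 F2638
G1 X212.1032 Y10.2046
G1 X231.7634 Y55.5269
G1 X222.7053 Y120.9486
G1 X89.8193 Y29.1431
G1 X64.4127 Y102.2855
M5
G00 X0.0000 Y0.0000

1 u = 1 mm; y_m = 154.0016 − y.

[1] `<path>` closed polygon, #0000ff→score S513 F2638: (88.5337,23.3541) → (148.8032,104.8950) → (128.1536,48.3184) → (88.5337,23.3541) (closed)

[2] `<polygon>` closed polygon, #0000ff→score S513 F2638: (64.4127,102.2855) → (77.3557,83.1892) → (212.1032,10.2046) → (231.7634,55.5269) → (222.7053,120.9486) → (89.8193,29.1431) → (64.4127,102.2855) (closed)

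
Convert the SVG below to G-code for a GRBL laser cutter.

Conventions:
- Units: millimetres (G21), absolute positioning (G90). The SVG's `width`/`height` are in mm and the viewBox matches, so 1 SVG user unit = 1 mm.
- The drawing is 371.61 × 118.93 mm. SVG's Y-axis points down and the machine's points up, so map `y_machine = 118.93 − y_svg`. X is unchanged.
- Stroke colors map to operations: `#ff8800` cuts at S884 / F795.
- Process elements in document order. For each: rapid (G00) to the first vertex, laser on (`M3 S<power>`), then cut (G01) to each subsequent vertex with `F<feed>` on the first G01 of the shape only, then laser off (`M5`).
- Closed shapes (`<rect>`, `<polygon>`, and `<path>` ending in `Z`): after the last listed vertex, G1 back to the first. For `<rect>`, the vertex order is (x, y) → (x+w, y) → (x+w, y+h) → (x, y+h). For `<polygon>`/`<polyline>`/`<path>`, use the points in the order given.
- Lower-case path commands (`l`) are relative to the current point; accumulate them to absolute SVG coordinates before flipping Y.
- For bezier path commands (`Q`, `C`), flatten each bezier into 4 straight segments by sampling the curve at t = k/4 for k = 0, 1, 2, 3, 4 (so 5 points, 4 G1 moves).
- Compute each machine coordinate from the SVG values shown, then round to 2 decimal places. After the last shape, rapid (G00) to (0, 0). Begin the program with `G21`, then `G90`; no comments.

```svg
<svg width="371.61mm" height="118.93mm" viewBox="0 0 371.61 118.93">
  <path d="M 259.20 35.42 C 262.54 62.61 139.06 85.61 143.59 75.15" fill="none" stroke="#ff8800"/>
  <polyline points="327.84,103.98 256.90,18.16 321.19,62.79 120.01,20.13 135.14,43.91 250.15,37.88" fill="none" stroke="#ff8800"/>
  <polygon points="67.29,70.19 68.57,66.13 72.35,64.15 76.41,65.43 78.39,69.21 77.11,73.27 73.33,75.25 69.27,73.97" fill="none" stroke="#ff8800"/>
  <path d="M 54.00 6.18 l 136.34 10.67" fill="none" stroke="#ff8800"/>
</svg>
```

Since the viewBox matches the mm dimensions, user units are millimetres directly. The only transform is the Y-flip y_m = 118.93 − y_svg.

Shape 1 is a cubic bezier drawn with `<path>`. Its stroke #ff8800 means cut at S884, F795. After flipping Y the toolpath is (259.20,83.51) → (241.91,64.36) → (200.95,49.53) → (160.21,41.75) → (143.59,43.78).

Shape 2 is a open polyline drawn with `<polyline>`. Its stroke #ff8800 means cut at S884, F795. After flipping Y the toolpath is (327.84,14.95) → (256.90,100.77) → (321.19,56.14) → (120.01,98.80) → (135.14,75.02) → (250.15,81.05).

Shape 3 is a regular polygon drawn with `<polygon>`. Its stroke #ff8800 means cut at S884, F795. After flipping Y the toolpath is (67.29,48.74) → (68.57,52.80) → (72.35,54.78) → (76.41,53.50) → (78.39,49.72) → (77.11,45.66) → (73.33,43.68) → (69.27,44.96) → (67.29,48.74), returning to the start.

Shape 4 is a line segment drawn with `<path>`. Its stroke #ff8800 means cut at S884, F795. After flipping Y the toolpath is (54.00,112.75) → (190.34,102.08).

G21
G90
G00 X259.20 Y83.51
M3 S884
G01 X241.91 Y64.36 F795
G01 X200.95 Y49.53
G01 X160.21 Y41.75
G01 X143.59 Y43.78
M5
G00 X327.84 Y14.95
M3 S884
G01 X256.90 Y100.77 F795
G01 X321.19 Y56.14
G01 X120.01 Y98.80
G01 X135.14 Y75.02
G01 X250.15 Y81.05
M5
G00 X67.29 Y48.74
M3 S884
G01 X68.57 Y52.80 F795
G01 X72.35 Y54.78
G01 X76.41 Y53.50
G01 X78.39 Y49.72
G01 X77.11 Y45.66
G01 X73.33 Y43.68
G01 X69.27 Y44.96
G01 X67.29 Y48.74
M5
G00 X54.00 Y112.75
M3 S884
G01 X190.34 Y102.08 F795
M5
G00 X0.00 Y0.00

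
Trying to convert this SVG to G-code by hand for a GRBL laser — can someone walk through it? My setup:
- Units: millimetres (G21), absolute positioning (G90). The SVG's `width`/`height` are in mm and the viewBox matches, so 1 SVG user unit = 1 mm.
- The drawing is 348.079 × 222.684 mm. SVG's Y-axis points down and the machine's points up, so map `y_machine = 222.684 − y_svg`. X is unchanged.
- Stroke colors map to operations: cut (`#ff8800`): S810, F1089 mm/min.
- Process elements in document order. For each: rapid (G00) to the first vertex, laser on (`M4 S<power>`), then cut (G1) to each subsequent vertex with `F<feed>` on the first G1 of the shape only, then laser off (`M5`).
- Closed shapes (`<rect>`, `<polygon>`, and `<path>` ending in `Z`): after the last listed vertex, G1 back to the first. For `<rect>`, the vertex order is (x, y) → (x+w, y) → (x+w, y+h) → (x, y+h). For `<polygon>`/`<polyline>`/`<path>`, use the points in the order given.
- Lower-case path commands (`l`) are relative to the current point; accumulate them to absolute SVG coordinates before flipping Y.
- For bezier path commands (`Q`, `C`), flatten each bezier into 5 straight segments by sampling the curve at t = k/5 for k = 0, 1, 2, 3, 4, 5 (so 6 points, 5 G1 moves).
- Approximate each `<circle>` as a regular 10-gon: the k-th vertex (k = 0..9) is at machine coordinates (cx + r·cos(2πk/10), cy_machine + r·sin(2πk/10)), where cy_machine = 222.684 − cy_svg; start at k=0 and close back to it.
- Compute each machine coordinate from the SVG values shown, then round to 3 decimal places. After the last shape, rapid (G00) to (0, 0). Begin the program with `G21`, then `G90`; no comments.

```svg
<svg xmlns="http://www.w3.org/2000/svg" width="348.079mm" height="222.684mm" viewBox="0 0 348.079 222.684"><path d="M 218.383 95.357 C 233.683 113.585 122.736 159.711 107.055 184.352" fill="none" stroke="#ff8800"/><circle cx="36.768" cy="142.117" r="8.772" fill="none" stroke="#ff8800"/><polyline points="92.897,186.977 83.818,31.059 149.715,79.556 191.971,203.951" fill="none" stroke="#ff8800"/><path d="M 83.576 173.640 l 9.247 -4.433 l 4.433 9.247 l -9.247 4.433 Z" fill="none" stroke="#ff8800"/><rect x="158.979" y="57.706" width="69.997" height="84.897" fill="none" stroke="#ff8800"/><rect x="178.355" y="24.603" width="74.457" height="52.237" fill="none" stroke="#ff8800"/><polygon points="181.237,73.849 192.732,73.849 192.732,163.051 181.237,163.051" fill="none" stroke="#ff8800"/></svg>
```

Since the viewBox matches the mm dimensions, user units are millimetres directly. The only transform is the Y-flip y_m = 222.684 − y_svg.

Shape 1 is a cubic bezier drawn with `<path>`. Its stroke #ff8800 means cut at S810, F1089. After flipping Y the toolpath is (218.383,127.327) → (214.185,113.438) → (190.321,95.223) → (157.423,75.053) → (126.123,55.300) → (107.055,38.332).

Shape 2 is a circle drawn with `<circle>`. Its stroke #ff8800 means cut at S810, F1089. After flipping Y the toolpath is (45.540,80.567) → (43.865,85.723) → (39.479,88.910) → (34.057,88.910) → (29.671,85.723) → (27.996,80.567) → (29.671,75.411) → (34.057,72.224) → (39.479,72.224) → (43.865,75.411) → (45.540,80.567), returning to the start.

Shape 3 is a open polyline drawn with `<polyline>`. Its stroke #ff8800 means cut at S810, F1089. After flipping Y the toolpath is (92.897,35.707) → (83.818,191.625) → (149.715,143.128) → (191.971,18.733).

Shape 4 is a regular polygon drawn with `<path>`. Its stroke #ff8800 means cut at S810, F1089. After flipping Y the toolpath is (83.576,49.044) → (92.823,53.477) → (97.256,44.230) → (88.009,39.797) → (83.576,49.044), returning to the start.

Shape 5 is a rectangle drawn with `<rect>`. Its stroke #ff8800 means cut at S810, F1089. After flipping Y the toolpath is (158.979,164.978) → (228.976,164.978) → (228.976,80.081) → (158.979,80.081) → (158.979,164.978), returning to the start.

Shape 6 is a rectangle drawn with `<rect>`. Its stroke #ff8800 means cut at S810, F1089. After flipping Y the toolpath is (178.355,198.081) → (252.812,198.081) → (252.812,145.844) → (178.355,145.844) → (178.355,198.081), returning to the start.

Shape 7 is a rectangle drawn with `<polygon>`. Its stroke #ff8800 means cut at S810, F1089. After flipping Y the toolpath is (181.237,148.835) → (192.732,148.835) → (192.732,59.633) → (181.237,59.633) → (181.237,148.835), returning to the start.

G21
G90
G00 X218.383 Y127.327
M4 S810
G1 X214.185 Y113.438 F1089
G1 X190.321 Y95.223
G1 X157.423 Y75.053
G1 X126.123 Y55.300
G1 X107.055 Y38.332
M5
G00 X45.540 Y80.567
M4 S810
G1 X43.865 Y85.723 F1089
G1 X39.479 Y88.910
G1 X34.057 Y88.910
G1 X29.671 Y85.723
G1 X27.996 Y80.567
G1 X29.671 Y75.411
G1 X34.057 Y72.224
G1 X39.479 Y72.224
G1 X43.865 Y75.411
G1 X45.540 Y80.567
M5
G00 X92.897 Y35.707
M4 S810
G1 X83.818 Y191.625 F1089
G1 X149.715 Y143.128
G1 X191.971 Y18.733
M5
G00 X83.576 Y49.044
M4 S810
G1 X92.823 Y53.477 F1089
G1 X97.256 Y44.230
G1 X88.009 Y39.797
G1 X83.576 Y49.044
M5
G00 X158.979 Y164.978
M4 S810
G1 X228.976 Y164.978 F1089
G1 X228.976 Y80.081
G1 X158.979 Y80.081
G1 X158.979 Y164.978
M5
G00 X178.355 Y198.081
M4 S810
G1 X252.812 Y198.081 F1089
G1 X252.812 Y145.844
G1 X178.355 Y145.844
G1 X178.355 Y198.081
M5
G00 X181.237 Y148.835
M4 S810
G1 X192.732 Y148.835 F1089
G1 X192.732 Y59.633
G1 X181.237 Y59.633
G1 X181.237 Y148.835
M5
G00 X0.000 Y0.000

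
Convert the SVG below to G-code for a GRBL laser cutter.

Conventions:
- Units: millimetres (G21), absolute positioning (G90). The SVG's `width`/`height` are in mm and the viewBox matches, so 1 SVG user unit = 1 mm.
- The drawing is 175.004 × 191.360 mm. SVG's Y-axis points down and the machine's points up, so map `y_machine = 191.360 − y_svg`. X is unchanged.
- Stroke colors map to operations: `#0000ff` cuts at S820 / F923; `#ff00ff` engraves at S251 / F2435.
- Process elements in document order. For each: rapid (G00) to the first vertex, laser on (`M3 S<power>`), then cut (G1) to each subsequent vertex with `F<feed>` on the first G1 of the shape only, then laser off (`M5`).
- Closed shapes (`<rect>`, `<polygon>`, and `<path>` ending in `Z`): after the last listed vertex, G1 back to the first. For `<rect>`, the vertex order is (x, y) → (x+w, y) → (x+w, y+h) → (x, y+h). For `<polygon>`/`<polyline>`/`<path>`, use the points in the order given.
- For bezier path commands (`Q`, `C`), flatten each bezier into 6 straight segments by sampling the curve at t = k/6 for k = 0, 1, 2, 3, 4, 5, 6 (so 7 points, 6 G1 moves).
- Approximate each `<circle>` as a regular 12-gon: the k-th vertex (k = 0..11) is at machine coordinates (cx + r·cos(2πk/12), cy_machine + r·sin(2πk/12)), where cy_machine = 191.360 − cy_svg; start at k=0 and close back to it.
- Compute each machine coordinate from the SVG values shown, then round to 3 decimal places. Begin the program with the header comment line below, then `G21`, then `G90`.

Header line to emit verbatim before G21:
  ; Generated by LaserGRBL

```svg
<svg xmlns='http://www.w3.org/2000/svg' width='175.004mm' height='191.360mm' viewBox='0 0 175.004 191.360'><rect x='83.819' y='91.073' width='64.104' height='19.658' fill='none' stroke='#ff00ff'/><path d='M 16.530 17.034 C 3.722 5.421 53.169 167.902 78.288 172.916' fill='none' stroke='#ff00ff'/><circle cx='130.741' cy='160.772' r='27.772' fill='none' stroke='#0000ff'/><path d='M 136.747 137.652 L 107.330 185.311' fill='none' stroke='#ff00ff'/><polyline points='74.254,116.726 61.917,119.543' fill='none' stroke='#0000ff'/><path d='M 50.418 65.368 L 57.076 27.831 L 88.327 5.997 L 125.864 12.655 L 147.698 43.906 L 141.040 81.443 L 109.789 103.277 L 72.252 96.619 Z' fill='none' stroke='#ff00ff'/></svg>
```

1 u = 1 mm; y_m = 191.360 − y.

[1] `<rect>` rectangle, #ff00ff→engrave S251 F2435: (83.819,100.287) → (147.923,100.287) → (147.923,80.629) → (83.819,80.629) → (83.819,100.287) (closed)

[2] `<path>` cubic bezier, #ff00ff→engrave S251 F2435: (16.530,174.326) → (14.913,167.160) → (21.267,140.188) → (33.186,102.620) → (48.266,63.667) → (64.102,32.538) → (78.288,18.444)

[3] `<circle>` circle, #0000ff→cut S820 F923: (158.513,30.588) → (154.792,44.474) → (144.627,54.639) → (130.741,58.360) → (116.855,54.639) → (106.690,44.474) → (102.969,30.588) → (106.690,16.702) → (116.855,6.537) → (130.741,2.816) → (144.627,6.537) → (154.792,16.702) → (158.513,30.588) (closed)

[4] `<path>` line segment, #ff00ff→engrave S251 F2435: (136.747,53.708) → (107.330,6.049)

[5] `<polyline>` line segment, #0000ff→cut S820 F923: (74.254,74.634) → (61.917,71.817)

[6] `<path>` regular polygon, #ff00ff→engrave S251 F2435: (50.418,125.992) → (57.076,163.529) → (88.327,185.363) → (125.864,178.705) → (147.698,147.454) → (141.040,109.917) → (109.789,88.083) → (72.252,94.741) → (50.418,125.992) (closed)

; Generated by LaserGRBL
G21
G90
G00 X83.819 Y100.287
M3 S251
G1 X147.923 Y100.287 F2435
G1 X147.923 Y80.629
G1 X83.819 Y80.629
G1 X83.819 Y100.287
M5
G00 X16.530 Y174.326
M3 S251
G1 X14.913 Y167.160 F2435
G1 X21.267 Y140.188
G1 X33.186 Y102.620
G1 X48.266 Y63.667
G1 X64.102 Y32.538
G1 X78.288 Y18.444
M5
G00 X158.513 Y30.588
M3 S820
G1 X154.792 Y44.474 F923
G1 X144.627 Y54.639
G1 X130.741 Y58.360
G1 X116.855 Y54.639
G1 X106.690 Y44.474
G1 X102.969 Y30.588
G1 X106.690 Y16.702
G1 X116.855 Y6.537
G1 X130.741 Y2.816
G1 X144.627 Y6.537
G1 X154.792 Y16.702
G1 X158.513 Y30.588
M5
G00 X136.747 Y53.708
M3 S251
G1 X107.330 Y6.049 F2435
M5
G00 X74.254 Y74.634
M3 S820
G1 X61.917 Y71.817 F923
M5
G00 X50.418 Y125.992
M3 S251
G1 X57.076 Y163.529 F2435
G1 X88.327 Y185.363
G1 X125.864 Y178.705
G1 X147.698 Y147.454
G1 X141.040 Y109.917
G1 X109.789 Y88.083
G1 X72.252 Y94.741
G1 X50.418 Y125.992
M5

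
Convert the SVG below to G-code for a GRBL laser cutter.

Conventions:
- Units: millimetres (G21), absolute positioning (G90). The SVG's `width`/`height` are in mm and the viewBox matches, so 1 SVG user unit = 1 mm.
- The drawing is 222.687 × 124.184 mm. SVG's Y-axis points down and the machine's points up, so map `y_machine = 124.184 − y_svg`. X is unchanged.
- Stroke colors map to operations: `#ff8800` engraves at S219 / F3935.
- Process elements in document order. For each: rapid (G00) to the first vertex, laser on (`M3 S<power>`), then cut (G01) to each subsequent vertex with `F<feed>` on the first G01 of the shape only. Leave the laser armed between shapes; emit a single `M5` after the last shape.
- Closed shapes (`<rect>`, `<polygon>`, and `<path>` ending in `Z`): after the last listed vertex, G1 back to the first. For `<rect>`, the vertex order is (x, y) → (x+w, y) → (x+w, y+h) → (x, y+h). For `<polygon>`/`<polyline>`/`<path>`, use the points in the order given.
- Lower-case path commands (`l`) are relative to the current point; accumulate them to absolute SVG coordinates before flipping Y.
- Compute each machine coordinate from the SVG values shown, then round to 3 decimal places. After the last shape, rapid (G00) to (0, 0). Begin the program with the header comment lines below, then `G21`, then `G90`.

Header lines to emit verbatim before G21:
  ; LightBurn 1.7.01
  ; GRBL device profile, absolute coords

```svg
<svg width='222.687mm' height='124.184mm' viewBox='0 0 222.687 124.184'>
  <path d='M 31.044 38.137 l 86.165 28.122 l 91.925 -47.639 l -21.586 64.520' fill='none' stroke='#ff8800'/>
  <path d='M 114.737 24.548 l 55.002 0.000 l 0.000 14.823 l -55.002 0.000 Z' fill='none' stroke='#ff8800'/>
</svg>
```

Since the viewBox matches the mm dimensions, user units are millimetres directly. The only transform is the Y-flip y_m = 124.184 − y_svg.

Shape 1 is a open polyline drawn with `<path>`. Its stroke #ff8800 means engrave at S219, F3935. After flipping Y the toolpath is (31.044,86.047) → (117.209,57.925) → (209.134,105.564) → (187.548,41.044).

Shape 2 is a rectangle drawn with `<path>`. Its stroke #ff8800 means engrave at S219, F3935. After flipping Y the toolpath is (114.737,99.636) → (169.739,99.636) → (169.739,84.813) → (114.737,84.813) → (114.737,99.636), returning to the start.

; LightBurn 1.7.01
; GRBL device profile, absolute coords
G21
G90
G00 X31.044 Y86.047
M3 S219
G01 X117.209 Y57.925 F3935
G01 X209.134 Y105.564
G01 X187.548 Y41.044
G00 X114.737 Y99.636
M3 S219
G01 X169.739 Y99.636 F3935
G01 X169.739 Y84.813
G01 X114.737 Y84.813
G01 X114.737 Y99.636
M5
G00 X0.000 Y0.000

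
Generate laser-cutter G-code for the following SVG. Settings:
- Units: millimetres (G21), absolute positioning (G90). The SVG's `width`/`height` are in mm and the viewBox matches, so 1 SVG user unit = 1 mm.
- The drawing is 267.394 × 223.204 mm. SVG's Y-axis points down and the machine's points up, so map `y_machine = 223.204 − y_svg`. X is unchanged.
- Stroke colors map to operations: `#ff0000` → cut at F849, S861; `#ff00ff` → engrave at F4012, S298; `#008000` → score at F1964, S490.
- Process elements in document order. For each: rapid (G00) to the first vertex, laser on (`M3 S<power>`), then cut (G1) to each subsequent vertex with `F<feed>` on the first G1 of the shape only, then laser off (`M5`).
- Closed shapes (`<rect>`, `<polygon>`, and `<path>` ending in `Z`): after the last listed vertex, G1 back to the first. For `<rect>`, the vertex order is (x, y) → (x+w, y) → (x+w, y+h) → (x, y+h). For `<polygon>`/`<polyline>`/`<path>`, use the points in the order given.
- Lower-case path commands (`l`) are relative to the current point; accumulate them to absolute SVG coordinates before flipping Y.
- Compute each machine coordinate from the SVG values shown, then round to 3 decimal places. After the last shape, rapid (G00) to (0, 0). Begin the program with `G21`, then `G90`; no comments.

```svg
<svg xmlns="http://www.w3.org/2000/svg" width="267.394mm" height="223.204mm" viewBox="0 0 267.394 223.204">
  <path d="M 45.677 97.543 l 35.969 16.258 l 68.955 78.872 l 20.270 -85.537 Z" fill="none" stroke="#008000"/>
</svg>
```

viewBox `0 0 267.394 223.204` with mm width/height → 1 unit = 1 mm. Flip: y_m = 223.204 − y_svg.

**Shape 1** — `<path>` closed polygon, stroke `#008000` → score (S490, F1964). Machine vertices: (45.677,125.661) → (81.646,109.403) → (150.601,30.531) → (170.871,116.068) → (45.677,125.661). Closed: final G1 returns to the first vertex.

G21
G90
G00 X45.677 Y125.661
M3 S490
G1 X81.646 Y109.403 F1964
G1 X150.601 Y30.531
G1 X170.871 Y116.068
G1 X45.677 Y125.661
M5
G00 X0.000 Y0.000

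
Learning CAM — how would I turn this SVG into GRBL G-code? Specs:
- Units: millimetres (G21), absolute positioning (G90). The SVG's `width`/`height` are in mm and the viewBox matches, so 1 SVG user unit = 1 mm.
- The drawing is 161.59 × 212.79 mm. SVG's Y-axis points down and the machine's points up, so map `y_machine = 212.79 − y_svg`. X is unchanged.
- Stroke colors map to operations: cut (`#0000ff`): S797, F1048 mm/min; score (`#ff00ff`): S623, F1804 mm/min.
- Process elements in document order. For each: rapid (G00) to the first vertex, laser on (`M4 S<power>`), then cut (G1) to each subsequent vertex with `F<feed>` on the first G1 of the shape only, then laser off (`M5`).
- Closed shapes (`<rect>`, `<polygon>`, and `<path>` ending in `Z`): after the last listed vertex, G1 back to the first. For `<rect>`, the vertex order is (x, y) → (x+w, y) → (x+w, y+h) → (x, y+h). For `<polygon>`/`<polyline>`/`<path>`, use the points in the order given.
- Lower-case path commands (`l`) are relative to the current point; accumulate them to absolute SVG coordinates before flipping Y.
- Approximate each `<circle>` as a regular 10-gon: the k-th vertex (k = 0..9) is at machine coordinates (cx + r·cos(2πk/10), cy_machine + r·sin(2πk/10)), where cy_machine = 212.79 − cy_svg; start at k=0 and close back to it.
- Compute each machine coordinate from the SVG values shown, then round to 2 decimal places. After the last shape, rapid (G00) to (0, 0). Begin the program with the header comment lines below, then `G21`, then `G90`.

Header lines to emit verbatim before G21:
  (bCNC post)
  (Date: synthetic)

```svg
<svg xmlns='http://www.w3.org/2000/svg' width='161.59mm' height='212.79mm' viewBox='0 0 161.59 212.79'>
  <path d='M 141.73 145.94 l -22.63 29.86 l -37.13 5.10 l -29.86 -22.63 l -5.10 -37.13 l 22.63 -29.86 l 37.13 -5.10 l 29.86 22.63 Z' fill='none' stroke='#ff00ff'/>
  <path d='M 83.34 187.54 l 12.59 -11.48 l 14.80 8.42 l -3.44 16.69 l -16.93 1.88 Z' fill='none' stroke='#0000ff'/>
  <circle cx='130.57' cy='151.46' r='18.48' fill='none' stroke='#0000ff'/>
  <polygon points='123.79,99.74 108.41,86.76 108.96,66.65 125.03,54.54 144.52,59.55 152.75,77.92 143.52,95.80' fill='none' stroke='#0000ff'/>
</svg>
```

(bCNC post)
(Date: synthetic)
G21
G90
G00 X141.73 Y66.85
M4 S623
G1 X119.10 Y36.99 F1804
G1 X81.97 Y31.89
G1 X52.11 Y54.52
G1 X47.01 Y91.65
G1 X69.64 Y121.51
G1 X106.77 Y126.61
G1 X136.63 Y103.98
G1 X141.73 Y66.85
M5
G00 X83.34 Y25.25
M4 S797
G1 X95.93 Y36.73 F1048
G1 X110.73 Y28.31
G1 X107.29 Y11.62
G1 X90.36 Y9.74
G1 X83.34 Y25.25
M5
G00 X149.05 Y61.33
M4 S797
G1 X145.52 Y72.19 F1048
G1 X136.28 Y78.91
G1 X124.86 Y78.91
G1 X115.62 Y72.19
G1 X112.09 Y61.33
G1 X115.62 Y50.47
G1 X124.86 Y43.75
G1 X136.28 Y43.75
G1 X145.52 Y50.47
G1 X149.05 Y61.33
M5
G00 X123.79 Y113.05
M4 S797
G1 X108.41 Y126.03 F1048
G1 X108.96 Y146.14
G1 X125.03 Y158.25
G1 X144.52 Y153.24
G1 X152.75 Y134.87
G1 X143.52 Y116.99
G1 X123.79 Y113.05
M5
G00 X0.00 Y0.00

1 u = 1 mm; y_m = 212.79 − y.

[1] `<path>` regular polygon, #ff00ff→score S623 F1804: (141.73,66.85) → (119.10,36.99) → (81.97,31.89) → (52.11,54.52) → (47.01,91.65) → (69.64,121.51) → (106.77,126.61) → (136.63,103.98) → (141.73,66.85) (closed)

[2] `<path>` regular polygon, #0000ff→cut S797 F1048: (83.34,25.25) → (95.93,36.73) → (110.73,28.31) → (107.29,11.62) → (90.36,9.74) → (83.34,25.25) (closed)

[3] `<circle>` circle, #0000ff→cut S797 F1048: (149.05,61.33) → (145.52,72.19) → (136.28,78.91) → (124.86,78.91) → (115.62,72.19) → (112.09,61.33) → (115.62,50.47) → (124.86,43.75) → (136.28,43.75) → (145.52,50.47) → (149.05,61.33) (closed)

[4] `<polygon>` regular polygon, #0000ff→cut S797 F1048: (123.79,113.05) → (108.41,126.03) → (108.96,146.14) → (125.03,158.25) → (144.52,153.24) → (152.75,134.87) → (143.52,116.99) → (123.79,113.05) (closed)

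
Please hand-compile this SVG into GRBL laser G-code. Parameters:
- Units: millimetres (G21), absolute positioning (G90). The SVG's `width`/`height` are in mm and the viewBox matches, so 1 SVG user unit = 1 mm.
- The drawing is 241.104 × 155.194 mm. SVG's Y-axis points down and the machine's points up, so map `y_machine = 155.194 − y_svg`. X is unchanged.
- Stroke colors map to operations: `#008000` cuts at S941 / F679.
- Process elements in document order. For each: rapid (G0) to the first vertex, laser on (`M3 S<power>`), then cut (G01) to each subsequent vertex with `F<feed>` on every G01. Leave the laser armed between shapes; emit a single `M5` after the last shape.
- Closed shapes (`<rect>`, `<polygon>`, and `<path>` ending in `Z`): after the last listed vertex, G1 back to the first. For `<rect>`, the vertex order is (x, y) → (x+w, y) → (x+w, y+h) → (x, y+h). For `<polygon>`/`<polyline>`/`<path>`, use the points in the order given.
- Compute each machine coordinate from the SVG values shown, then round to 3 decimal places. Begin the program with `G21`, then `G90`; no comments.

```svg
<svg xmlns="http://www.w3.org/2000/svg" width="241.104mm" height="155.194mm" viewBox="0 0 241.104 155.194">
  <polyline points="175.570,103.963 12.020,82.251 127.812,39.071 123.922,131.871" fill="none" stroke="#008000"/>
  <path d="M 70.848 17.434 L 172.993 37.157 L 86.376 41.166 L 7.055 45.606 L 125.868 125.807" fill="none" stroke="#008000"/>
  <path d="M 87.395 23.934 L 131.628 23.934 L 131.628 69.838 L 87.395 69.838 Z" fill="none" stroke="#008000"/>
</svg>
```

G21
G90
G0 X175.570 Y51.231
M3 S941
G01 X12.020 Y72.943 F679
G01 X127.812 Y116.123 F679
G01 X123.922 Y23.323 F679
G0 X70.848 Y137.760
M3 S941
G01 X172.993 Y118.037 F679
G01 X86.376 Y114.028 F679
G01 X7.055 Y109.588 F679
G01 X125.868 Y29.387 F679
G0 X87.395 Y131.260
M3 S941
G01 X131.628 Y131.260 F679
G01 X131.628 Y85.356 F679
G01 X87.395 Y85.356 F679
G01 X87.395 Y131.260 F679
M5

viewBox `0 0 241.104 155.194` with mm width/height → 1 unit = 1 mm. Flip: y_m = 155.194 − y_svg.

**Shape 1** — `<polyline>` open polyline, stroke `#008000` → cut (S941, F679). Machine vertices: (175.570,51.231) → (12.020,72.943) → (127.812,116.123) → (123.922,23.323). Open path.

**Shape 2** — `<path>` open polyline, stroke `#008000` → cut (S941, F679). Machine vertices: (70.848,137.760) → (172.993,118.037) → (86.376,114.028) → (7.055,109.588) → (125.868,29.387). Open path.

**Shape 3** — `<path>` rectangle, stroke `#008000` → cut (S941, F679). Machine vertices: (87.395,131.260) → (131.628,131.260) → (131.628,85.356) → (87.395,85.356) → (87.395,131.260). Closed: final G1 returns to the first vertex.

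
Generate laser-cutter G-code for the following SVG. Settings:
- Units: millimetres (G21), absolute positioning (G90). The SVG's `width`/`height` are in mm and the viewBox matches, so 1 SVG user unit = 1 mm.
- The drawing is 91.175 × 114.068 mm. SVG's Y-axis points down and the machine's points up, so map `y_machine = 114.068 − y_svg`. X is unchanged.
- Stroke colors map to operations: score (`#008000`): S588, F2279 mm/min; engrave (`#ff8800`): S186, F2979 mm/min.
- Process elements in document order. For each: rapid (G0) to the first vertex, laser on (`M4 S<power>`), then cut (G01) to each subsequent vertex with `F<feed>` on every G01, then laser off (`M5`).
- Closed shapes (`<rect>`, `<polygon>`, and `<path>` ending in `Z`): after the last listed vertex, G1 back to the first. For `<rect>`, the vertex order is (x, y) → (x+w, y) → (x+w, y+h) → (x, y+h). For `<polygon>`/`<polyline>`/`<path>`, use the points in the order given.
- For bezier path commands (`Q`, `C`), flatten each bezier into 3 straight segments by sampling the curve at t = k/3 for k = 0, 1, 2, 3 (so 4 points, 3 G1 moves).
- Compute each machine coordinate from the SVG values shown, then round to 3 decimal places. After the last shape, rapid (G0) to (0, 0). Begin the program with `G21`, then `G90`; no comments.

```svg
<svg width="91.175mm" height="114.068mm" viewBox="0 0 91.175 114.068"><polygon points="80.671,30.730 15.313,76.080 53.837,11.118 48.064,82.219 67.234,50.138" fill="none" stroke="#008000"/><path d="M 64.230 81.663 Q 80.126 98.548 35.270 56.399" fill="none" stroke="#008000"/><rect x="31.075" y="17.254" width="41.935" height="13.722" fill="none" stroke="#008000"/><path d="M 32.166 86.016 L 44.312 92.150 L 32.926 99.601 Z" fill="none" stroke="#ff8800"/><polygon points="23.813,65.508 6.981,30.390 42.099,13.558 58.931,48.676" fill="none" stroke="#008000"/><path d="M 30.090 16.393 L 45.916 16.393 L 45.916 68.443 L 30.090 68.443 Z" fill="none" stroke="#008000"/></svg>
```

G21
G90
G0 X80.671 Y83.338
M4 S588
G01 X15.313 Y37.988 F2279
G01 X53.837 Y102.950 F2279
G01 X48.064 Y31.849 F2279
G01 X67.234 Y63.930 F2279
G01 X80.671 Y83.338 F2279
M5
G0 X64.230 Y32.405
M4 S588
G01 X68.077 Y27.708 F2279
G01 X58.424 Y36.129 F2279
G01 X35.270 Y57.669 F2279
M5
G0 X31.075 Y96.814
M4 S588
G01 X73.010 Y96.814 F2279
G01 X73.010 Y83.092 F2279
G01 X31.075 Y83.092 F2279
G01 X31.075 Y96.814 F2279
M5
G0 X32.166 Y28.052
M4 S186
G01 X44.312 Y21.918 F2979
G01 X32.926 Y14.467 F2979
G01 X32.166 Y28.052 F2979
M5
G0 X23.813 Y48.560
M4 S588
G01 X6.981 Y83.678 F2279
G01 X42.099 Y100.510 F2279
G01 X58.931 Y65.392 F2279
G01 X23.813 Y48.560 F2279
M5
G0 X30.090 Y97.675
M4 S588
G01 X45.916 Y97.675 F2279
G01 X45.916 Y45.625 F2279
G01 X30.090 Y45.625 F2279
G01 X30.090 Y97.675 F2279
M5
G0 X0.000 Y0.000

viewBox `0 0 91.175 114.068` with mm width/height → 1 unit = 1 mm. Flip: y_m = 114.068 − y_svg.

**Shape 1** — `<polygon>` closed polygon, stroke `#008000` → score (S588, F2279). Machine vertices: (80.671,83.338) → (15.313,37.988) → (53.837,102.950) → (48.064,31.849) → (67.234,63.930) → (80.671,83.338). Closed: final G1 returns to the first vertex.

**Shape 2** — `<path>` quadratic bezier, stroke `#008000` → score (S588, F2279). Control points (SVG): P0=(64.230,81.663), P1=(80.126,98.548), P2=(35.270,56.399); sampled at t=k/3. Machine vertices: (64.230,32.405) → (68.077,27.708) → (58.424,36.129) → (35.270,57.669). Open path.

**Shape 3** — `<rect>` rectangle, stroke `#008000` → score (S588, F2279). Machine vertices: (31.075,96.814) → (73.010,96.814) → (73.010,83.092) → (31.075,83.092) → (31.075,96.814). Closed: final G1 returns to the first vertex.

**Shape 4** — `<path>` regular polygon, stroke `#ff8800` → engrave (S186, F2979). Machine vertices: (32.166,28.052) → (44.312,21.918) → (32.926,14.467) → (32.166,28.052). Closed: final G1 returns to the first vertex.

**Shape 5** — `<polygon>` regular polygon, stroke `#008000` → score (S588, F2279). Machine vertices: (23.813,48.560) → (6.981,83.678) → (42.099,100.510) → (58.931,65.392) → (23.813,48.560). Closed: final G1 returns to the first vertex.

**Shape 6** — `<path>` rectangle, stroke `#008000` → score (S588, F2279). Machine vertices: (30.090,97.675) → (45.916,97.675) → (45.916,45.625) → (30.090,45.625) → (30.090,97.675). Closed: final G1 returns to the first vertex.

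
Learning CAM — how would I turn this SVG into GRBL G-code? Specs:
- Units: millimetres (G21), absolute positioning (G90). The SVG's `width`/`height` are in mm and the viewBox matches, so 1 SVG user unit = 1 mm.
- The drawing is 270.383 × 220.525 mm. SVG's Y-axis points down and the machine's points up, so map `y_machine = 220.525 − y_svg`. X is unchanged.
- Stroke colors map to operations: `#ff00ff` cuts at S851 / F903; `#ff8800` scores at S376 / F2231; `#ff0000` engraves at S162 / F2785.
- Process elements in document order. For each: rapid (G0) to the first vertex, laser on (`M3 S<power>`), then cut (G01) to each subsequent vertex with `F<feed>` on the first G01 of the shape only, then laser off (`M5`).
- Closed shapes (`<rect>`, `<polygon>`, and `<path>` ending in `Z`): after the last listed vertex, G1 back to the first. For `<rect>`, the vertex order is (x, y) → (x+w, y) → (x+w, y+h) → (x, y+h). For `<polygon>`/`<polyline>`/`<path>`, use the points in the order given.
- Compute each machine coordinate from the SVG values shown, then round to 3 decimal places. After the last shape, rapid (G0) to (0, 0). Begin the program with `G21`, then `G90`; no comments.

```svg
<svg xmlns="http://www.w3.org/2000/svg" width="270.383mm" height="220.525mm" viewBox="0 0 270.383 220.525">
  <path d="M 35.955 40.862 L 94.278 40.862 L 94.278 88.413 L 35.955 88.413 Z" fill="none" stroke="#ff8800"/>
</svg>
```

1 u = 1 mm; y_m = 220.525 − y.

[1] `<path>` rectangle, #ff8800→score S376 F2231: (35.955,179.663) → (94.278,179.663) → (94.278,132.112) → (35.955,132.112) → (35.955,179.663) (closed)

G21
G90
G0 X35.955 Y179.663
M3 S376
G01 X94.278 Y179.663 F2231
G01 X94.278 Y132.112
G01 X35.955 Y132.112
G01 X35.955 Y179.663
M5
G0 X0.000 Y0.000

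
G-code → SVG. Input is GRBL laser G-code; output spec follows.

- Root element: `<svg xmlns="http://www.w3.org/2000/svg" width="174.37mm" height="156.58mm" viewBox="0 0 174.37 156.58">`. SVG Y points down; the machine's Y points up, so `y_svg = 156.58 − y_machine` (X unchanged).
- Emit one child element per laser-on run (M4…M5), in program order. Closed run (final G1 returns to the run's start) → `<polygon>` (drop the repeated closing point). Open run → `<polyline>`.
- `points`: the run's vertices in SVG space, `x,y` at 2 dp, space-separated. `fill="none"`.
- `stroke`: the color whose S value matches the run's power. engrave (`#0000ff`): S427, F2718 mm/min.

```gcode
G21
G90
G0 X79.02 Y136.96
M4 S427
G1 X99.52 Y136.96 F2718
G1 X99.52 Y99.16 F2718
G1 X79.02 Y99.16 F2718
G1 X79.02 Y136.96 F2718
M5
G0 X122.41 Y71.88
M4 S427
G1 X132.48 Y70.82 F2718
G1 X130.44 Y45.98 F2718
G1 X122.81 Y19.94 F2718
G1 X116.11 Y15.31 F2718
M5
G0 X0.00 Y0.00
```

Machine Y-up, SVG Y-down with viewBox height 156.58, so y_svg = 156.58 − y_machine; X carries over. Every run uses S427, so all elements get stroke `#0000ff` (engrave).

Run 1: The run returns to its start, so emit a `<polygon>` with points (Y-flipped): 79.02,19.62 99.52,19.62 99.52,57.42 79.02,57.42.

Run 2: The run is open, so emit a `<polyline>` with points (Y-flipped): 122.41,84.70 132.48,85.76 130.44,110.60 122.81,136.64 116.11,141.27.

<svg xmlns="http://www.w3.org/2000/svg" width="174.37mm" height="156.58mm" viewBox="0 0 174.37 156.58">
  <polygon points="79.02,19.62 99.52,19.62 99.52,57.42 79.02,57.42" fill="none" stroke="#0000ff"/>
  <polyline points="122.41,84.70 132.48,85.76 130.44,110.60 122.81,136.64 116.11,141.27" fill="none" stroke="#0000ff"/>
</svg>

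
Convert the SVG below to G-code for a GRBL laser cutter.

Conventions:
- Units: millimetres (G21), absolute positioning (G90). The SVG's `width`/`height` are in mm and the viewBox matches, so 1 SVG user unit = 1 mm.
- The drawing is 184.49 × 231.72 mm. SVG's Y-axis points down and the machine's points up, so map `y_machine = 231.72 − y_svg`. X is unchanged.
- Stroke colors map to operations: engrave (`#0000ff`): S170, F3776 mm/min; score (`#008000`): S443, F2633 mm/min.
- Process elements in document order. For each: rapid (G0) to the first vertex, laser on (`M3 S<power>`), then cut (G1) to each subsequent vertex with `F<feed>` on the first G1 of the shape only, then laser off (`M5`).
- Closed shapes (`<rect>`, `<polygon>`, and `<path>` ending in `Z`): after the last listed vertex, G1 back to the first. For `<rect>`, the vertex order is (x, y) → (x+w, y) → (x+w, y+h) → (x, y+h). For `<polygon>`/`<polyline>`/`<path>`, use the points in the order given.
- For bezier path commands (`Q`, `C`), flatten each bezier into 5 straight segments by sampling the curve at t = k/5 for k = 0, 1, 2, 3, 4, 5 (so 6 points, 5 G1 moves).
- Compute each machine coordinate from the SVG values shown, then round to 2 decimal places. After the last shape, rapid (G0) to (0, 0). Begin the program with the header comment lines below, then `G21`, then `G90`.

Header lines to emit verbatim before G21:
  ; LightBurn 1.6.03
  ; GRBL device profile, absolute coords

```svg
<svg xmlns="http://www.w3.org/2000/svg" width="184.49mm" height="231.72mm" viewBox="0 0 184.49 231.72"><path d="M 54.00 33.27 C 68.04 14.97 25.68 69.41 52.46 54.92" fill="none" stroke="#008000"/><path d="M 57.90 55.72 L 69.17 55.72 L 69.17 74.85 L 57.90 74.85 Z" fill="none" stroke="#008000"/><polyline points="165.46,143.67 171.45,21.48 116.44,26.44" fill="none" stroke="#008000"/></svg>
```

; LightBurn 1.6.03
; GRBL device profile, absolute coords
G21
G90
G0 X54.00 Y198.45
M3 S443
G1 X56.66 Y201.83 F2633
G1 X51.81 Y194.56
G1 X45.48 Y183.43
G1 X43.68 Y175.24
G1 X52.46 Y176.80
M5
G0 X57.90 Y176.00
M3 S443
G1 X69.17 Y176.00 F2633
G1 X69.17 Y156.87
G1 X57.90 Y156.87
G1 X57.90 Y176.00
M5
G0 X165.46 Y88.05
M3 S443
G1 X171.45 Y210.24 F2633
G1 X116.44 Y205.28
M5
G0 X0.00 Y0.00

Since the viewBox matches the mm dimensions, user units are millimetres directly. The only transform is the Y-flip y_m = 231.72 − y_svg.

Shape 1 is a cubic bezier drawn with `<path>`. Its stroke #008000 means score at S443, F2633. After flipping Y the toolpath is (54.00,198.45) → (56.66,201.83) → (51.81,194.56) → (45.48,183.43) → (43.68,175.24) → (52.46,176.80).

Shape 2 is a rectangle drawn with `<path>`. Its stroke #008000 means score at S443, F2633. After flipping Y the toolpath is (57.90,176.00) → (69.17,176.00) → (69.17,156.87) → (57.90,156.87) → (57.90,176.00), returning to the start.

Shape 3 is a open polyline drawn with `<polyline>`. Its stroke #008000 means score at S443, F2633. After flipping Y the toolpath is (165.46,88.05) → (171.45,210.24) → (116.44,205.28).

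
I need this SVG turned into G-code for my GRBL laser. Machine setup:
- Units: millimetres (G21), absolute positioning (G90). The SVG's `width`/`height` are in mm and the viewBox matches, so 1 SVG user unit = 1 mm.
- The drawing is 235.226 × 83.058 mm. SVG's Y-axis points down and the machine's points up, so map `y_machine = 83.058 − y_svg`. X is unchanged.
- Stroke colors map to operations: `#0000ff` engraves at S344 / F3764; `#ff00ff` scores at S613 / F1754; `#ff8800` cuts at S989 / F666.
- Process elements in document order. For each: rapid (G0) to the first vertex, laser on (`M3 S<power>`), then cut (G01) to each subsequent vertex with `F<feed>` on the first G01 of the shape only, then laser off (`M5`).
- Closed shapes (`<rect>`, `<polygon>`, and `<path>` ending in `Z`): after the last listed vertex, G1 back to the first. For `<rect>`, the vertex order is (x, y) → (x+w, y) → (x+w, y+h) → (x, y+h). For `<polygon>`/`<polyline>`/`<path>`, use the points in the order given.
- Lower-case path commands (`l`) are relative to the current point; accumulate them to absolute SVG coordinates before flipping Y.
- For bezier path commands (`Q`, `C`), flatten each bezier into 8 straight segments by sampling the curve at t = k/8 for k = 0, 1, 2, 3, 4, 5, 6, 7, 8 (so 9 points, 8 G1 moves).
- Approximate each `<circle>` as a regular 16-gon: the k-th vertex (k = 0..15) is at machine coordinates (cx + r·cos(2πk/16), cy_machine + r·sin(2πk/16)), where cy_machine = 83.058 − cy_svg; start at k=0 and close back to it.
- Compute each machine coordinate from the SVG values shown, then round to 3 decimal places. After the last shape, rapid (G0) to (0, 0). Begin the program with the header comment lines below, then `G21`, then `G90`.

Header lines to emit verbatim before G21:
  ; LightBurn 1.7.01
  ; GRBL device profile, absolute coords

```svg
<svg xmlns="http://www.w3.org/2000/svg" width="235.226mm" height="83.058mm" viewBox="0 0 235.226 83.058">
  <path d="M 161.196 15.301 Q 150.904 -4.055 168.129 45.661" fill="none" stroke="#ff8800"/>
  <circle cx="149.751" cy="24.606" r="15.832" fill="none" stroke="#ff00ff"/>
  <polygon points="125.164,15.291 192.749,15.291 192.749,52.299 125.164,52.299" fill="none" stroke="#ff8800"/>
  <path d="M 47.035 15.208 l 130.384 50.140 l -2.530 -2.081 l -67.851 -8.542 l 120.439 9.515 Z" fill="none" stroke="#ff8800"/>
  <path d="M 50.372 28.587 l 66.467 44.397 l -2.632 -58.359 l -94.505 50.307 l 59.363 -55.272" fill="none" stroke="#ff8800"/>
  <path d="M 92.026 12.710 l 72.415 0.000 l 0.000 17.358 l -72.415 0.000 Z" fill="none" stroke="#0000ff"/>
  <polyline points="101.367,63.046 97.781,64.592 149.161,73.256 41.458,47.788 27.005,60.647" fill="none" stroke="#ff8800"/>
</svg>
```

1 u = 1 mm; y_m = 83.058 − y.

[1] `<path>` quadratic bezier, #ff8800→cut S989 F666: (161.196,67.757) → (159.053,71.517) → (157.770,73.118) → (157.347,72.561) → (157.783,69.845) → (159.080,64.971) → (161.236,57.938) → (164.253,48.747) → (168.129,37.397)

[2] `<circle>` circle, #ff00ff→score S613 F1754: (165.583,58.452) → (164.378,64.511) → (160.946,69.647) → (155.810,73.079) → (149.751,74.284) → (143.692,73.079) → (138.556,69.647) → (135.124,64.511) → (133.919,58.452) → (135.124,52.393) → (138.556,47.257) → (143.692,43.825) → (149.751,42.620) → (155.810,43.825) → (160.946,47.257) → (164.378,52.393) → (165.583,58.452) (closed)

[3] `<polygon>` rectangle, #ff8800→cut S989 F666: (125.164,67.767) → (192.749,67.767) → (192.749,30.759) → (125.164,30.759) → (125.164,67.767) (closed)

[4] `<path>` closed polygon, #ff8800→cut S989 F666: (47.035,67.850) → (177.419,17.710) → (174.889,19.791) → (107.038,28.333) → (227.477,18.818) → (47.035,67.850) (closed)

[5] `<path>` open polyline, #ff8800→cut S989 F666: (50.372,54.471) → (116.839,10.074) → (114.207,68.433) → (19.702,18.126) → (79.065,73.398)

[6] `<path>` rectangle, #0000ff→engrave S344 F3764: (92.026,70.348) → (164.441,70.348) → (164.441,52.990) → (92.026,52.990) → (92.026,70.348) (closed)

[7] `<polyline>` open polyline, #ff8800→cut S989 F666: (101.367,20.012) → (97.781,18.466) → (149.161,9.802) → (41.458,35.270) → (27.005,22.411)

; LightBurn 1.7.01
; GRBL device profile, absolute coords
G21
G90
G0 X161.196 Y67.757
M3 S989
G01 X159.053 Y71.517 F666
G01 X157.770 Y73.118
G01 X157.347 Y72.561
G01 X157.783 Y69.845
G01 X159.080 Y64.971
G01 X161.236 Y57.938
G01 X164.253 Y48.747
G01 X168.129 Y37.397
M5
G0 X165.583 Y58.452
M3 S613
G01 X164.378 Y64.511 F1754
G01 X160.946 Y69.647
G01 X155.810 Y73.079
G01 X149.751 Y74.284
G01 X143.692 Y73.079
G01 X138.556 Y69.647
G01 X135.124 Y64.511
G01 X133.919 Y58.452
G01 X135.124 Y52.393
G01 X138.556 Y47.257
G01 X143.692 Y43.825
G01 X149.751 Y42.620
G01 X155.810 Y43.825
G01 X160.946 Y47.257
G01 X164.378 Y52.393
G01 X165.583 Y58.452
M5
G0 X125.164 Y67.767
M3 S989
G01 X192.749 Y67.767 F666
G01 X192.749 Y30.759
G01 X125.164 Y30.759
G01 X125.164 Y67.767
M5
G0 X47.035 Y67.850
M3 S989
G01 X177.419 Y17.710 F666
G01 X174.889 Y19.791
G01 X107.038 Y28.333
G01 X227.477 Y18.818
G01 X47.035 Y67.850
M5
G0 X50.372 Y54.471
M3 S989
G01 X116.839 Y10.074 F666
G01 X114.207 Y68.433
G01 X19.702 Y18.126
G01 X79.065 Y73.398
M5
G0 X92.026 Y70.348
M3 S344
G01 X164.441 Y70.348 F3764
G01 X164.441 Y52.990
G01 X92.026 Y52.990
G01 X92.026 Y70.348
M5
G0 X101.367 Y20.012
M3 S989
G01 X97.781 Y18.466 F666
G01 X149.161 Y9.802
G01 X41.458 Y35.270
G01 X27.005 Y22.411
M5
G0 X0.000 Y0.000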